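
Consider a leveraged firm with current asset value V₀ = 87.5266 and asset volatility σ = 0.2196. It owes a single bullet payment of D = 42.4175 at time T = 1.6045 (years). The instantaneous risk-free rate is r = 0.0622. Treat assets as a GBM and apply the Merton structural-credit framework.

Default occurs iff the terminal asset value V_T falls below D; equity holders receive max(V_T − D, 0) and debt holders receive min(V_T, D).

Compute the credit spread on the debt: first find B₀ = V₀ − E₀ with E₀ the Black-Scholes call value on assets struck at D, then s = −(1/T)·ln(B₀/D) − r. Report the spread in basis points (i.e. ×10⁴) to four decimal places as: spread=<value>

d₁ = [ln(V₀/D) + (r + σ²/2)T] / (σ√T)
   = [ln(87.5266/42.4175) + (0.0622 + 0.5·0.2196²)·1.6045] / (0.2196·√1.6045)
   = [0.724382 + 0.138488] / 0.278165 = 3.102008
d₂ = d₁ − σ√T = 3.102008 − 0.278165 = 2.823843
N(d₁) = 0.999039,  N(d₂) = 0.997627,  e^(−rT) = 0.905018
E₀ = V₀·N(d₁) − D·e^(−rT)·N(d₂)
   = 87.5266·0.999039 − 42.4175·0.905018·0.997627 = 49.144939
B₀ = V₀ − E₀ = 87.5266 − 49.144939 = 38.381661
spread = −(1/T)·ln(B₀/D) − r = −(1/1.6045)·ln(38.381661/42.4175) − 0.0622 = 0.00011303
in basis points: 0.00011303 × 10⁴ = 1.1303 bp

spread=1.1303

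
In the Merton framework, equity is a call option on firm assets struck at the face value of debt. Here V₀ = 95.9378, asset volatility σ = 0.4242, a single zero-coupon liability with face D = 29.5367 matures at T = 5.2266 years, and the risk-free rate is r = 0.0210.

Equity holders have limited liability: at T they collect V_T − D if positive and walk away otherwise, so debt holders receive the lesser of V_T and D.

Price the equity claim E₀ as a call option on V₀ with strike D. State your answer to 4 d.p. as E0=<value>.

E0=71.4032

d₁ = [ln(V₀/D) + (r + σ²/2)T] / (σ√T)
   = [ln(95.9378/29.5367) + (0.0210 + 0.5·0.4242²)·5.2266] / (0.4242·√5.2266)
   = [1.178067 + 0.580011] / 0.969796 = 1.812832
d₂ = d₁ − σ√T = 1.812832 − 0.969796 = 0.843036
N(d₁) = 0.965071,  N(d₂) = 0.800396,  e^(−rT) = 0.896050
E₀ = V₀·N(d₁) − D·e^(−rT)·N(d₂)
   = 95.9378·0.965071 − 29.5367·0.896050·0.800396 = 71.403225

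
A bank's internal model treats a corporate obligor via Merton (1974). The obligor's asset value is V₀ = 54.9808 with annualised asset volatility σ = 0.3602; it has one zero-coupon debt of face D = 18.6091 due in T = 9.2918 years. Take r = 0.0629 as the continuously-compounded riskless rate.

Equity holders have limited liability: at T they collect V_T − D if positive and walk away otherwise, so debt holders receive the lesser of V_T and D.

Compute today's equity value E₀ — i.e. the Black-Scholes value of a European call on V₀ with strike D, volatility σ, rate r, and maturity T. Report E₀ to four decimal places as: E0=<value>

d₁ = [ln(V₀/D) + (r + σ²/2)T] / (σ√T)
   = [ln(54.9808/18.6091) + (0.0629 + 0.5·0.3602²)·9.2918] / (0.3602·√9.2918)
   = [1.083333 + 1.187232] / 1.097978 = 2.067952
d₂ = d₁ − σ√T = 2.067952 − 1.097978 = 0.969974
N(d₁) = 0.980678,  N(d₂) = 0.833970,  e^(−rT) = 0.557410
E₀ = V₀·N(d₁) − D·e^(−rT)·N(d₂)
   = 54.9808·0.980678 − 18.6091·0.557410·0.833970 = 45.267757

E0=45.2678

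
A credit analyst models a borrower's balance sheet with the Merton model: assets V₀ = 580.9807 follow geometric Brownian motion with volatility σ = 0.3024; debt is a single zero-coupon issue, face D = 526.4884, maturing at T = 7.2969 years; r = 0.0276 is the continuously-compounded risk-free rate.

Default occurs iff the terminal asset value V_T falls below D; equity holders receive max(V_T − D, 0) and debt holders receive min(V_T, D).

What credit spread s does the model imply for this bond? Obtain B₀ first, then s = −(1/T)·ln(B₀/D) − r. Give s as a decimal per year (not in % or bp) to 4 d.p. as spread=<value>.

d₁ = [ln(V₀/D) + (r + σ²/2)T] / (σ√T)
   = [ln(580.9807/526.4884) + (0.0276 + 0.5·0.3024²)·7.2969] / (0.3024·√7.2969)
   = [0.098488 + 0.535030] / 0.816866 = 0.775547
d₂ = d₁ − σ√T = 0.775547 − 0.816866 = -0.041320
N(d₁) = 0.780992,  N(d₂) = 0.483521,  e^(−rT) = 0.817590
E₀ = V₀·N(d₁) − D·e^(−rT)·N(d₂)
   = 580.9807·0.780992 − 526.4884·0.817590·0.483521 = 245.608893
B₀ = V₀ − E₀ = 580.9807 − 245.608893 = 335.371807
spread = −(1/T)·ln(B₀/D) − r = −(1/7.2969)·ln(335.371807/526.4884) − 0.0276 = 0.03420563

spread=0.0342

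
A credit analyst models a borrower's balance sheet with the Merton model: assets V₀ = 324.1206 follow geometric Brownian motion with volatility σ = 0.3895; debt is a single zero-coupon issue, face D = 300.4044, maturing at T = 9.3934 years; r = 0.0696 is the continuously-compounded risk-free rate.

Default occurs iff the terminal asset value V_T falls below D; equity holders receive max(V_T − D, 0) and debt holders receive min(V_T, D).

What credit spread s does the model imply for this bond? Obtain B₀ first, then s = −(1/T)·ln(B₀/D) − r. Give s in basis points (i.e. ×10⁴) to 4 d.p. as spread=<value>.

spread=318.8327

d₁ = [ln(V₀/D) + (r + σ²/2)T] / (σ√T)
   = [ln(324.1206/300.4044) + (0.0696 + 0.5·0.3895²)·9.3934] / (0.3895·√9.3934)
   = [0.075986 + 1.366318] / 1.193765 = 1.208198
d₂ = d₁ − σ√T = 1.208198 − 1.193765 = 0.014433
N(d₁) = 0.886514,  N(d₂) = 0.505758,  e^(−rT) = 0.520076
E₀ = V₀·N(d₁) − D·e^(−rT)·N(d₂)
   = 324.1206·0.886514 − 300.4044·0.520076·0.505758 = 208.321515
B₀ = V₀ − E₀ = 324.1206 − 208.321515 = 115.799085
spread = −(1/T)·ln(B₀/D) − r = −(1/9.3934)·ln(115.799085/300.4044) − 0.0696 = 0.03188327
in basis points: 0.03188327 × 10⁴ = 318.8327 bp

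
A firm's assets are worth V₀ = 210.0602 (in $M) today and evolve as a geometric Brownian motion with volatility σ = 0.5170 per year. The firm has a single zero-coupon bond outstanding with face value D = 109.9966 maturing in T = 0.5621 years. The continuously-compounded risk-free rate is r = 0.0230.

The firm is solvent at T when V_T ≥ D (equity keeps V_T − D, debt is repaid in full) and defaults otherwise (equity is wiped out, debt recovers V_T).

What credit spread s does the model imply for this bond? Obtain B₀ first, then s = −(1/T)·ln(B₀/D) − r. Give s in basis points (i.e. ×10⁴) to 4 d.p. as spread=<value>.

spread=172.7707

d₁ = [ln(V₀/D) + (r + σ²/2)T] / (σ√T)
   = [ln(210.0602/109.9966) + (0.0230 + 0.5·0.5170²)·0.5621] / (0.5170·√0.5621)
   = [0.646945 + 0.088050] / 0.387612 = 1.896212
d₂ = d₁ − σ√T = 1.896212 − 0.387612 = 1.508599
N(d₁) = 0.971034,  N(d₂) = 0.934299,  e^(−rT) = 0.987155
E₀ = V₀·N(d₁) − D·e^(−rT)·N(d₂)
   = 210.0602·0.971034 − 109.9966·0.987155·0.934299 = 102.525916
B₀ = V₀ − E₀ = 210.0602 − 102.525916 = 107.534284
spread = −(1/T)·ln(B₀/D) − r = −(1/0.5621)·ln(107.534284/109.9966) − 0.0230 = 0.01727707
in basis points: 0.01727707 × 10⁴ = 172.7707 bp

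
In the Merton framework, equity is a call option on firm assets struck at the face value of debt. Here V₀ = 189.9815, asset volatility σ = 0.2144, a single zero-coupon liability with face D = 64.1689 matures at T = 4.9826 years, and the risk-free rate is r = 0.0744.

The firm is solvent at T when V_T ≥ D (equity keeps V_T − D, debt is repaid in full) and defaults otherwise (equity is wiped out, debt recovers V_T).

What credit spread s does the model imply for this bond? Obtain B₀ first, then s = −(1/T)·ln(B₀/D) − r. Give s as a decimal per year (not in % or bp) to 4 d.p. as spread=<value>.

d₁ = [ln(V₀/D) + (r + σ²/2)T] / (σ√T)
   = [ln(189.9815/64.1689) + (0.0744 + 0.5·0.2144²)·4.9826] / (0.2144·√4.9826)
   = [1.085408 + 0.485224] / 0.478578 = 3.281872
d₂ = d₁ − σ√T = 3.281872 − 0.478578 = 2.803294
N(d₁) = 0.999484,  N(d₂) = 0.997471,  e^(−rT) = 0.690247
E₀ = V₀·N(d₁) − D·e^(−rT)·N(d₂)
   = 189.9815·0.999484 − 64.1689·0.690247·0.997471 = 145.703163
B₀ = V₀ − E₀ = 189.9815 − 145.703163 = 44.278337
spread = −(1/T)·ln(B₀/D) − r = −(1/4.9826)·ln(44.278337/64.1689) − 0.0744 = 0.00006376

spread=0.0001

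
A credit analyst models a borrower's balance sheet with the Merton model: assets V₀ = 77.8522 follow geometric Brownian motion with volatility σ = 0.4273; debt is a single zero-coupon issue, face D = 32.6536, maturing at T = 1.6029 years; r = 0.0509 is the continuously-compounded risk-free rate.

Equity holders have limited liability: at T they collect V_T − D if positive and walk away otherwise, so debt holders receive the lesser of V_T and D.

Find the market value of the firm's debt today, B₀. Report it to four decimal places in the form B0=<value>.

B0=29.6903

d₁ = [ln(V₀/D) + (r + σ²/2)T] / (σ√T)
   = [ln(77.8522/32.6536) + (0.0509 + 0.5·0.4273²)·1.6029] / (0.4273·√1.6029)
   = [0.868857 + 0.227921] / 0.540986 = 2.027367
d₂ = d₁ − σ√T = 2.027367 − 0.540986 = 1.486381
N(d₁) = 0.978688,  N(d₂) = 0.931411,  e^(−rT) = 0.921652
E₀ = V₀·N(d₁) − D·e^(−rT)·N(d₂)
   = 77.8522·0.978688 − 32.6536·0.921652·0.931411 = 48.161934
B₀ = V₀ − E₀ = 77.8522 − 48.161934 = 29.690266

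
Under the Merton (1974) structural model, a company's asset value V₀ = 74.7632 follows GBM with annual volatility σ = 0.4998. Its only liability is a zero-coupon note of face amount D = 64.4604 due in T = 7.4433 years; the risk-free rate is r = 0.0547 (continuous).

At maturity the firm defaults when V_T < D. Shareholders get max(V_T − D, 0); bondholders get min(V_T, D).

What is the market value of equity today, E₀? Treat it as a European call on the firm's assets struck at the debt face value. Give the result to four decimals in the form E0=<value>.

d₁ = [ln(V₀/D) + (r + σ²/2)T] / (σ√T)
   = [ln(74.7632/64.4604) + (0.0547 + 0.5·0.4998²)·7.4433] / (0.4998·√7.4433)
   = [0.148275 + 1.336817] / 1.363575 = 1.089116
d₂ = d₁ − σ√T = 1.089116 − 1.363575 = -0.274459
N(d₁) = 0.861949,  N(d₂) = 0.391866,  e^(−rT) = 0.665545
E₀ = V₀·N(d₁) − D·e^(−rT)·N(d₂)
   = 74.7632·0.861949 − 64.4604·0.665545·0.391866 = 47.630471

E0=47.6305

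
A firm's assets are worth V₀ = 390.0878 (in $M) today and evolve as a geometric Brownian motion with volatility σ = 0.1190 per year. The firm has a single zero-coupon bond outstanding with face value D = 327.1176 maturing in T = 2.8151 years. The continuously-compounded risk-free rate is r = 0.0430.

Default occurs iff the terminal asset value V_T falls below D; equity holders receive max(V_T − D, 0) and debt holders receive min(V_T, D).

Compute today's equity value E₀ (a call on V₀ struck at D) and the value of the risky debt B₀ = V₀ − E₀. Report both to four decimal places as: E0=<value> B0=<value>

d₁ = [ln(V₀/D) + (r + σ²/2)T] / (σ√T)
   = [ln(390.0878/327.1176) + (0.0430 + 0.5·0.1190²)·2.8151] / (0.1190·√2.8151)
   = [0.176052 + 0.140982] / 0.199661 = 1.587858
d₂ = d₁ − σ√T = 1.587858 − 0.199661 = 1.388196
N(d₁) = 0.943841,  N(d₂) = 0.917461,  e^(−rT) = 0.885990
E₀ = V₀·N(d₁) − D·e^(−rT)·N(d₂)
   = 390.0878·0.943841 − 327.1176·0.885990·0.917461 = 102.279336
B₀ = V₀ − E₀ = 390.0878 − 102.279336 = 287.808464

E0=102.2793 B0=287.8085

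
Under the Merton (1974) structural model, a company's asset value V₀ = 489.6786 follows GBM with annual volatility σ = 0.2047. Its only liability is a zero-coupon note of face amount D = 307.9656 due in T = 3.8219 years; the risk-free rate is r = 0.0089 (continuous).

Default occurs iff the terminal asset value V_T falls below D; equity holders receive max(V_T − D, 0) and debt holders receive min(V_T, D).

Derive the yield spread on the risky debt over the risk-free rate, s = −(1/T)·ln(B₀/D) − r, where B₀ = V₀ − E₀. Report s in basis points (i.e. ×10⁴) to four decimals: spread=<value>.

spread=68.7749

d₁ = [ln(V₀/D) + (r + σ²/2)T] / (σ√T)
   = [ln(489.6786/307.9656) + (0.0089 + 0.5·0.2047²)·3.8219] / (0.2047·√3.8219)
   = [0.463761 + 0.114088] / 0.400182 = 1.443965
d₂ = d₁ − σ√T = 1.443965 − 0.400182 = 1.043783
N(d₁) = 0.925626,  N(d₂) = 0.851707,  e^(−rT) = 0.966557
E₀ = V₀·N(d₁) − D·e^(−rT)·N(d₂)
   = 489.6786·0.925626 − 307.9656·0.966557·0.851707 = 199.734509
B₀ = V₀ − E₀ = 489.6786 − 199.734509 = 289.944091
spread = −(1/T)·ln(B₀/D) − r = −(1/3.8219)·ln(289.944091/307.9656) − 0.0089 = 0.00687749
in basis points: 0.00687749 × 10⁴ = 68.7749 bp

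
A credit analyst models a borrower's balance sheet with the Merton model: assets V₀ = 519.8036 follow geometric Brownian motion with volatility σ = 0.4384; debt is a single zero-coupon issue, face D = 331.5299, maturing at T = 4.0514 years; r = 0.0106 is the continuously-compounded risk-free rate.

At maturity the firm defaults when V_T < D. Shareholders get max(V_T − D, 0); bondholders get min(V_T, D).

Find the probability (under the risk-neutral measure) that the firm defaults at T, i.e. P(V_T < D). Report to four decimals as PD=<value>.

PD=0.4534

d₁ = [ln(V₀/D) + (r + σ²/2)T] / (σ√T)
   = [ln(519.8036/331.5299) + (0.0106 + 0.5·0.4384²)·4.0514] / (0.4384·√4.0514)
   = [0.449733 + 0.432273] / 0.882415 = 0.999536
d₂ = d₁ − σ√T = 0.999536 − 0.882415 = 0.117121
risk-neutral PD = N(−d₂) = N(-0.117121) = 0.453382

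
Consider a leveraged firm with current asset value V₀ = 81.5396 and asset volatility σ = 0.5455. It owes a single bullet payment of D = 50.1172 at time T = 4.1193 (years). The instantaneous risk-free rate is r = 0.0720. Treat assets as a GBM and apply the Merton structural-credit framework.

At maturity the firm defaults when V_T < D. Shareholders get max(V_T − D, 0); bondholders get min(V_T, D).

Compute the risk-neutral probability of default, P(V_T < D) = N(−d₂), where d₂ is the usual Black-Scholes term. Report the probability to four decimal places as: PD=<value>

d₁ = [ln(V₀/D) + (r + σ²/2)T] / (σ√T)
   = [ln(81.5396/50.1172) + (0.0720 + 0.5·0.5455²)·4.1193] / (0.5455·√4.1193)
   = [0.486725 + 0.909480] / 1.107150 = 1.261080
d₂ = d₁ − σ√T = 1.261080 − 1.107150 = 0.153930
risk-neutral PD = N(−d₂) = N(-0.153930) = 0.438832

PD=0.4388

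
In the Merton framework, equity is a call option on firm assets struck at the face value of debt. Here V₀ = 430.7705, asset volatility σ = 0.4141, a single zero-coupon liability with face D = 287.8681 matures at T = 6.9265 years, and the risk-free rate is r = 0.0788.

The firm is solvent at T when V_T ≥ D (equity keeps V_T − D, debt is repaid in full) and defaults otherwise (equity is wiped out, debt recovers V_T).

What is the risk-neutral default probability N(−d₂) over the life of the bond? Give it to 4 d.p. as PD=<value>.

PD=0.3723

d₁ = [ln(V₀/D) + (r + σ²/2)T] / (σ√T)
   = [ln(430.7705/287.8681) + (0.0788 + 0.5·0.4141²)·6.9265] / (0.4141·√6.9265)
   = [0.403073 + 1.139682] / 1.089839 = 1.415582
d₂ = d₁ − σ√T = 1.415582 − 1.089839 = 0.325743
risk-neutral PD = N(−d₂) = N(-0.325743) = 0.372309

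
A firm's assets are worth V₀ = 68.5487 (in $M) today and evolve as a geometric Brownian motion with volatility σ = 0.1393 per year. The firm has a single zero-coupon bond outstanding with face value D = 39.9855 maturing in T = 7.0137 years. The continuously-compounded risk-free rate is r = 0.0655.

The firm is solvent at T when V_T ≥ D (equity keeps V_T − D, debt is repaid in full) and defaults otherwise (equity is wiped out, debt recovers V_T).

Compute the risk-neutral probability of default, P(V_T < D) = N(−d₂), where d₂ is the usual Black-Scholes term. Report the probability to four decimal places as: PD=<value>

d₁ = [ln(V₀/D) + (r + σ²/2)T] / (σ√T)
   = [ln(68.5487/39.9855) + (0.0655 + 0.5·0.1393²)·7.0137] / (0.1393·√7.0137)
   = [0.539028 + 0.527446] / 0.368914 = 2.890849
d₂ = d₁ − σ√T = 2.890849 − 0.368914 = 2.521935
risk-neutral PD = N(−d₂) = N(-2.521935) = 0.005836

PD=0.0058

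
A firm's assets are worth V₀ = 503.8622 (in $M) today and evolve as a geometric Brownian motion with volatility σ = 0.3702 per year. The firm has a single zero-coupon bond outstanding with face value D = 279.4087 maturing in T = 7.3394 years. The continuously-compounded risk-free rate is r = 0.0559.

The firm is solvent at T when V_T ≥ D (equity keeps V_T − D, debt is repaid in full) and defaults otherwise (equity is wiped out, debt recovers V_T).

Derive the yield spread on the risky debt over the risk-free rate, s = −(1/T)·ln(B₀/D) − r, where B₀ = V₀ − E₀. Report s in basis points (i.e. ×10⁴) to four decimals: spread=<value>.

d₁ = [ln(V₀/D) + (r + σ²/2)T] / (σ√T)
   = [ln(503.8622/279.4087) + (0.0559 + 0.5·0.3702²)·7.3394] / (0.3702·√7.3394)
   = [0.589627 + 0.913198] / 1.002921 = 1.498448
d₂ = d₁ − σ√T = 1.498448 − 1.002921 = 0.495527
N(d₁) = 0.932992,  N(d₂) = 0.689886,  e^(−rT) = 0.663469
E₀ = V₀·N(d₁) − D·e^(−rT)·N(d₂)
   = 503.8622·0.932992 − 279.4087·0.663469·0.689886 = 342.208715
B₀ = V₀ − E₀ = 503.8622 − 342.208715 = 161.653485
spread = −(1/T)·ln(B₀/D) − r = −(1/7.3394)·ln(161.653485/279.4087) − 0.0559 = 0.01865930
in basis points: 0.01865930 × 10⁴ = 186.5930 bp

spread=186.5930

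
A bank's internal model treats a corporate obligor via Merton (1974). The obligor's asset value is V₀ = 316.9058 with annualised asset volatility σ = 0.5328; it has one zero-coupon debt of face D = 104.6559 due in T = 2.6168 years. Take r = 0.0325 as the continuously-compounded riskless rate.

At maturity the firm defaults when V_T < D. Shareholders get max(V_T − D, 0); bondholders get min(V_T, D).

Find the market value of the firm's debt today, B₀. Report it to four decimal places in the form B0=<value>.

B0=90.7730

d₁ = [ln(V₀/D) + (r + σ²/2)T] / (σ√T)
   = [ln(316.9058/104.6559) + (0.0325 + 0.5·0.5328²)·2.6168] / (0.5328·√2.6168)
   = [1.107927 + 0.456469] / 0.861885 = 1.815086
d₂ = d₁ − σ√T = 1.815086 − 0.861885 = 0.953201
N(d₁) = 0.965245,  N(d₂) = 0.829756,  e^(−rT) = 0.918470
E₀ = V₀·N(d₁) − D·e^(−rT)·N(d₂)
   = 316.9058·0.965245 − 104.6559·0.918470·0.829756 = 226.132757
B₀ = V₀ − E₀ = 316.9058 − 226.132757 = 90.773043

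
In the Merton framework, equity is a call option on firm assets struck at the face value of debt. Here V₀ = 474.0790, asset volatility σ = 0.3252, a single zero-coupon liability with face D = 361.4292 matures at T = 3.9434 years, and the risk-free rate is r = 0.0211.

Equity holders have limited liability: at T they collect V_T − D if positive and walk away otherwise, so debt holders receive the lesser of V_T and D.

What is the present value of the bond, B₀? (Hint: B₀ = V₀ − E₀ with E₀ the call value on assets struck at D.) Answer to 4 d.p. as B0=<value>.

d₁ = [ln(V₀/D) + (r + σ²/2)T] / (σ√T)
   = [ln(474.0790/361.4292) + (0.0211 + 0.5·0.3252²)·3.9434] / (0.3252·√3.9434)
   = [0.271308 + 0.291723] / 0.645782 = 0.871859
d₂ = d₁ − σ√T = 0.871859 − 0.645782 = 0.226077
N(d₁) = 0.808357,  N(d₂) = 0.589429,  e^(−rT) = 0.920162
E₀ = V₀·N(d₁) − D·e^(−rT)·N(d₂)
   = 474.0790·0.808357 − 361.4292·0.920162·0.589429 = 187.196793
B₀ = V₀ − E₀ = 474.0790 − 187.196793 = 286.882207

B0=286.8822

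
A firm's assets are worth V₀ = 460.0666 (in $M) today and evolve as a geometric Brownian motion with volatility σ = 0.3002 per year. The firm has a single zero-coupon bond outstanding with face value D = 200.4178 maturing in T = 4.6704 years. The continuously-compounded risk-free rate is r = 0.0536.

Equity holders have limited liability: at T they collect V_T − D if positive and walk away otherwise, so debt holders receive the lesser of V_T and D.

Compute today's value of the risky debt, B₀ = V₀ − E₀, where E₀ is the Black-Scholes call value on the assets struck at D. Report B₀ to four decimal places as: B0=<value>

d₁ = [ln(V₀/D) + (r + σ²/2)T] / (σ√T)
   = [ln(460.0666/200.4178) + (0.0536 + 0.5·0.3002²)·4.6704] / (0.3002·√4.6704)
   = [0.830967 + 0.460782] / 0.648765 = 1.991088
d₂ = d₁ − σ√T = 1.991088 − 0.648765 = 1.342322
N(d₁) = 0.976764,  N(d₂) = 0.910254,  e^(−rT) = 0.778541
E₀ = V₀·N(d₁) − D·e^(−rT)·N(d₂)
   = 460.0666·0.976764 − 200.4178·0.778541·0.910254 = 307.346509
B₀ = V₀ − E₀ = 460.0666 − 307.346509 = 152.720091

B0=152.7201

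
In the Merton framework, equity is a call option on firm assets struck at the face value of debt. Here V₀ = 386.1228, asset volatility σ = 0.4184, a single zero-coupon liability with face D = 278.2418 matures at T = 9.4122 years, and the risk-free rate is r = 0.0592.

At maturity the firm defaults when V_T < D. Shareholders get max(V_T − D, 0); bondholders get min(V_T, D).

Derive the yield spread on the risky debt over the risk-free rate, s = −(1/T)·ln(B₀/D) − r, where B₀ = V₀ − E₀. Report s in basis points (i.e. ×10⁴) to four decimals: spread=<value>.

d₁ = [ln(V₀/D) + (r + σ²/2)T] / (σ√T)
   = [ln(386.1228/278.2418) + (0.0592 + 0.5·0.4184²)·9.4122] / (0.4184·√9.4122)
   = [0.327665 + 1.381045] / 1.283622 = 1.331163
d₂ = d₁ − σ√T = 1.331163 − 1.283622 = 0.047541
N(d₁) = 0.908432,  N(d₂) = 0.518959,  e^(−rT) = 0.572809
E₀ = V₀·N(d₁) − D·e^(−rT)·N(d₂)
   = 386.1228·0.908432 − 278.2418·0.572809·0.518959 = 268.055013
B₀ = V₀ − E₀ = 386.1228 − 268.055013 = 118.067787
spread = −(1/T)·ln(B₀/D) − r = −(1/9.4122)·ln(118.067787/278.2418) − 0.0592 = 0.03187664
in basis points: 0.03187664 × 10⁴ = 318.7664 bp

spread=318.7664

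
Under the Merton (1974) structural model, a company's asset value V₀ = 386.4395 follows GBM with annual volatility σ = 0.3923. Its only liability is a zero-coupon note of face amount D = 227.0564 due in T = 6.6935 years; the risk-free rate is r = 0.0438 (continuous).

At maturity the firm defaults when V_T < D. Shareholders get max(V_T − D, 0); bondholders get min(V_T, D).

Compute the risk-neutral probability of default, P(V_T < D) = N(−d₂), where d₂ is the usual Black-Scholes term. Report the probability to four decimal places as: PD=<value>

PD=0.3801

d₁ = [ln(V₀/D) + (r + σ²/2)T] / (σ√T)
   = [ln(386.4395/227.0564) + (0.0438 + 0.5·0.3923²)·6.6935] / (0.3923·√6.6935)
   = [0.531777 + 0.808238] / 1.014951 = 1.320276
d₂ = d₁ − σ√T = 1.320276 − 1.014951 = 0.305325
risk-neutral PD = N(−d₂) = N(-0.305325) = 0.380059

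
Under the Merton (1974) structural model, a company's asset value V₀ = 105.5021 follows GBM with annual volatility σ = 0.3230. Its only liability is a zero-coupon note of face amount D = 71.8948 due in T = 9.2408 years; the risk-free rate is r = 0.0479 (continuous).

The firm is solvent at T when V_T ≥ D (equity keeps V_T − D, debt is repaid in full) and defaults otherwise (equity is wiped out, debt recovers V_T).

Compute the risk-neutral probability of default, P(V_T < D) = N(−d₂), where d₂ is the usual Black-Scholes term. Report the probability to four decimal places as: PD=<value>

PD=0.3630

d₁ = [ln(V₀/D) + (r + σ²/2)T] / (σ√T)
   = [ln(105.5021/71.8948) + (0.0479 + 0.5·0.3230²)·9.2408] / (0.3230·√9.2408)
   = [0.383527 + 0.924676] / 0.981877 = 1.332348
d₂ = d₁ − σ√T = 1.332348 − 0.981877 = 0.350471
risk-neutral PD = N(−d₂) = N(-0.350471) = 0.362993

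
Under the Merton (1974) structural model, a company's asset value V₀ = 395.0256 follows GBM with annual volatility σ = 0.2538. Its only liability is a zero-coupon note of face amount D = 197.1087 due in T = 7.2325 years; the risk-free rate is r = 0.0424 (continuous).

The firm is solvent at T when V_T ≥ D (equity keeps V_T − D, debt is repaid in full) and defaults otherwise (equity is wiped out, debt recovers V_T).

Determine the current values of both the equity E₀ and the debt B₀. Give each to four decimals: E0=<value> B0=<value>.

d₁ = [ln(V₀/D) + (r + σ²/2)T] / (σ√T)
   = [ln(395.0256/197.1087) + (0.0424 + 0.5·0.2538²)·7.2325] / (0.2538·√7.2325)
   = [0.695195 + 0.539597] / 0.682552 = 1.809081
d₂ = d₁ − σ√T = 1.809081 − 0.682552 = 1.126529
N(d₁) = 0.964781,  N(d₂) = 0.870029,  e^(−rT) = 0.735902
E₀ = V₀·N(d₁) − D·e^(−rT)·N(d₂)
   = 395.0256·0.964781 − 197.1087·0.735902·0.870029 = 254.913007
B₀ = V₀ − E₀ = 395.0256 − 254.913007 = 140.112593

E0=254.9130 B0=140.1126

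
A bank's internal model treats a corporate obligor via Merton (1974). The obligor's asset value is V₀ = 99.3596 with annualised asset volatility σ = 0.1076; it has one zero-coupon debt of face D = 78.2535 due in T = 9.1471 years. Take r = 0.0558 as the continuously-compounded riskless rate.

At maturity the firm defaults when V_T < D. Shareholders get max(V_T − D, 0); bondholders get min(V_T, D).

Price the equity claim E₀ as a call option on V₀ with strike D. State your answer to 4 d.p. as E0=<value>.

d₁ = [ln(V₀/D) + (r + σ²/2)T] / (σ√T)
   = [ln(99.3596/78.2535) + (0.0558 + 0.5·0.1076²)·9.1471] / (0.1076·√9.1471)
   = [0.238792 + 0.563360] / 0.325427 = 2.464918
d₂ = d₁ − σ√T = 2.464918 − 0.325427 = 2.139491
N(d₁) = 0.993148,  N(d₂) = 0.983802,  e^(−rT) = 0.600251
E₀ = V₀·N(d₁) − D·e^(−rT)·N(d₂)
   = 99.3596·0.993148 − 78.2535·0.600251·0.983802 = 52.467908

E0=52.4679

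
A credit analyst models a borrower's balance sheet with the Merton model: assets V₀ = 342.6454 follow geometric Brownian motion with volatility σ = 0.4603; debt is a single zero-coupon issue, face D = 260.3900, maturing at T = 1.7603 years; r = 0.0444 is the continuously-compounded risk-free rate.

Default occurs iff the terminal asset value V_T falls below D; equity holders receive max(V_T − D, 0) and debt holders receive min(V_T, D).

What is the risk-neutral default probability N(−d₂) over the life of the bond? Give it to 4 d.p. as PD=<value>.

PD=0.3928

d₁ = [ln(V₀/D) + (r + σ²/2)T] / (σ√T)
   = [ln(342.6454/260.3900) + (0.0444 + 0.5·0.4603²)·1.7603] / (0.4603·√1.7603)
   = [0.274516 + 0.264640] / 0.610709 = 0.882836
d₂ = d₁ − σ√T = 0.882836 − 0.610709 = 0.272127
risk-neutral PD = N(−d₂) = N(-0.272127) = 0.392762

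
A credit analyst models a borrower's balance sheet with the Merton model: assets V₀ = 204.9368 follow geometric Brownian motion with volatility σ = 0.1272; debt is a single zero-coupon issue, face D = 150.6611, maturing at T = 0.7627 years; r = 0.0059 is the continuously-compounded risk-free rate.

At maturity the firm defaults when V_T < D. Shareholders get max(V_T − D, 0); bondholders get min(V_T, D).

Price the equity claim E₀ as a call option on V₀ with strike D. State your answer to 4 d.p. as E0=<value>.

E0=54.9664

d₁ = [ln(V₀/D) + (r + σ²/2)T] / (σ√T)
   = [ln(204.9368/150.6611) + (0.0059 + 0.5·0.1272²)·0.7627] / (0.1272·√0.7627)
   = [0.307669 + 0.010670] / 0.111087 = 2.865666
d₂ = d₁ − σ√T = 2.865666 − 0.111087 = 2.754579
N(d₁) = 0.997919,  N(d₂) = 0.997062,  e^(−rT) = 0.995510
E₀ = V₀·N(d₁) − D·e^(−rT)·N(d₂)
   = 204.9368·0.997919 − 150.6611·0.995510·0.997062 = 54.966449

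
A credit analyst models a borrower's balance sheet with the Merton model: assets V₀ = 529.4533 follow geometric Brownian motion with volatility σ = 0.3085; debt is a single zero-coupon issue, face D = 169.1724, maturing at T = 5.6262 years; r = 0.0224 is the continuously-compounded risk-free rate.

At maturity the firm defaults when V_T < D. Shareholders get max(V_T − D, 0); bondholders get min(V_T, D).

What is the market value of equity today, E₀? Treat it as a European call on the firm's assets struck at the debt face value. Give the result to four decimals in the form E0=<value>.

d₁ = [ln(V₀/D) + (r + σ²/2)T] / (σ√T)
   = [ln(529.4533/169.1724) + (0.0224 + 0.5·0.3085²)·5.6262] / (0.3085·√5.6262)
   = [1.140927 + 0.393756] / 0.731750 = 2.097277
d₂ = d₁ − σ√T = 2.097277 − 0.731750 = 1.365527
N(d₁) = 0.982015,  N(d₂) = 0.913956,  e^(−rT) = 0.881591
E₀ = V₀·N(d₁) − D·e^(−rT)·N(d₂)
   = 529.4533·0.982015 − 169.1724·0.881591·0.913956 = 383.623081

E0=383.6231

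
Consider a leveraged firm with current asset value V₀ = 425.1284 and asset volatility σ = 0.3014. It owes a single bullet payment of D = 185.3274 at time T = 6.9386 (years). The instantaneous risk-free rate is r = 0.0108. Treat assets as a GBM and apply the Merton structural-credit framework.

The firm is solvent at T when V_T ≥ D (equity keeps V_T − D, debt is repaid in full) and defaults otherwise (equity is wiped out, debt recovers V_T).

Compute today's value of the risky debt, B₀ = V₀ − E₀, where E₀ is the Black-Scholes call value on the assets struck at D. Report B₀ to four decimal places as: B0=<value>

B0=159.0400

d₁ = [ln(V₀/D) + (r + σ²/2)T] / (σ√T)
   = [ln(425.1284/185.3274) + (0.0108 + 0.5·0.3014²)·6.9386] / (0.3014·√6.9386)
   = [0.830267 + 0.390095] / 0.793924 = 1.537126
d₂ = d₁ − σ√T = 1.537126 − 0.793924 = 0.743202
N(d₁) = 0.937869,  N(d₂) = 0.771320,  e^(−rT) = 0.927802
E₀ = V₀·N(d₁) − D·e^(−rT)·N(d₂)
   = 425.1284·0.937869 − 185.3274·0.927802·0.771320 = 266.088352
B₀ = V₀ − E₀ = 425.1284 − 266.088352 = 159.040048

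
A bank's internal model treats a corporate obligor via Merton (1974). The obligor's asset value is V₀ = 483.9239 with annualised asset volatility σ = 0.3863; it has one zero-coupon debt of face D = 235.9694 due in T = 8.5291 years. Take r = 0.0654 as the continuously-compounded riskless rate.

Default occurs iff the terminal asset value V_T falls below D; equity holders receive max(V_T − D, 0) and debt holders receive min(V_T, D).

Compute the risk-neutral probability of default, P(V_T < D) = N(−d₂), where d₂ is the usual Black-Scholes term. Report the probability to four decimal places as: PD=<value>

d₁ = [ln(V₀/D) + (r + σ²/2)T] / (σ√T)
   = [ln(483.9239/235.9694) + (0.0654 + 0.5·0.3863²)·8.5291] / (0.3863·√8.5291)
   = [0.718226 + 1.194192] / 1.128175 = 1.695143
d₂ = d₁ − σ√T = 1.695143 − 1.128175 = 0.566969
risk-neutral PD = N(−d₂) = N(-0.566969) = 0.285368

PD=0.2854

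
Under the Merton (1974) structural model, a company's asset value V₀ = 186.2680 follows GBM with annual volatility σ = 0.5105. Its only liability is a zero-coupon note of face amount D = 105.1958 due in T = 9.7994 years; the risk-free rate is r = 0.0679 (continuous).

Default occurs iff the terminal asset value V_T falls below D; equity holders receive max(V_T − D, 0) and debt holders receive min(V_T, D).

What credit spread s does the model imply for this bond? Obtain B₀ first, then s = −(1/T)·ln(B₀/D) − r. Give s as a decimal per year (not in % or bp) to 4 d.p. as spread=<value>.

d₁ = [ln(V₀/D) + (r + σ²/2)T] / (σ√T)
   = [ln(186.2680/105.1958) + (0.0679 + 0.5·0.5105²)·9.7994] / (0.5105·√9.7994)
   = [0.571363 + 1.942291] / 1.598069 = 1.572932
d₂ = d₁ − σ√T = 1.572932 − 1.598069 = -0.025136
N(d₁) = 0.942133,  N(d₂) = 0.489973,  e^(−rT) = 0.514079
E₀ = V₀·N(d₁) − D·e^(−rT)·N(d₂)
   = 186.2680·0.942133 − 105.1958·0.514079·0.489973 = 148.991981
B₀ = V₀ − E₀ = 186.2680 − 148.991981 = 37.276019
spread = −(1/T)·ln(B₀/D) − r = −(1/9.7994)·ln(37.276019/105.1958) − 0.0679 = 0.03797109

spread=0.0380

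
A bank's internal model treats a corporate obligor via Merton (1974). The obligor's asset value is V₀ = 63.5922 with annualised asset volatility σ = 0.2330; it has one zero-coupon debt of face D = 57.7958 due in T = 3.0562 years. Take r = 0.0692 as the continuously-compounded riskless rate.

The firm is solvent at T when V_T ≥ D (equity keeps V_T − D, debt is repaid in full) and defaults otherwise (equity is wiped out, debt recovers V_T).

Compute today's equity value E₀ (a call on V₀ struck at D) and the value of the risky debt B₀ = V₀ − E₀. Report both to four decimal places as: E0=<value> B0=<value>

d₁ = [ln(V₀/D) + (r + σ²/2)T] / (σ√T)
   = [ln(63.5922/57.7958) + (0.0692 + 0.5·0.2330²)·3.0562] / (0.2330·√3.0562)
   = [0.095575 + 0.294448] / 0.407330 = 0.957510
d₂ = d₁ − σ√T = 0.957510 − 0.407330 = 0.550179
N(d₁) = 0.830845,  N(d₂) = 0.708902,  e^(−rT) = 0.809378
E₀ = V₀·N(d₁) − D·e^(−rT)·N(d₂)
   = 63.5922·0.830845 − 57.7958·0.809378·0.708902 = 19.673785
B₀ = V₀ − E₀ = 63.5922 − 19.673785 = 43.918415

E0=19.6738 B0=43.9184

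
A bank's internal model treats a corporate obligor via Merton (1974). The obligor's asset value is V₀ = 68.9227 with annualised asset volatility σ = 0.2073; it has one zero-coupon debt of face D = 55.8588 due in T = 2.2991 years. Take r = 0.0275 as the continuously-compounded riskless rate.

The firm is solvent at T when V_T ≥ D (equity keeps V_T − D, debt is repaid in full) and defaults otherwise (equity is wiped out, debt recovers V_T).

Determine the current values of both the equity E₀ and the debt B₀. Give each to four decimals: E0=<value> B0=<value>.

E0=18.4766 B0=50.4461

d₁ = [ln(V₀/D) + (r + σ²/2)T] / (σ√T)
   = [ln(68.9227/55.8588) + (0.0275 + 0.5·0.2073²)·2.2991] / (0.2073·√2.2991)
   = [0.210159 + 0.112625] / 0.314324 = 1.026912
d₂ = d₁ − σ√T = 1.026912 − 0.314324 = 0.712588
N(d₁) = 0.847769,  N(d₂) = 0.761950,  e^(−rT) = 0.938732
E₀ = V₀·N(d₁) − D·e^(−rT)·N(d₂)
   = 68.9227·0.847769 − 55.8588·0.938732·0.761950 = 18.476611
B₀ = V₀ − E₀ = 68.9227 − 18.476611 = 50.446089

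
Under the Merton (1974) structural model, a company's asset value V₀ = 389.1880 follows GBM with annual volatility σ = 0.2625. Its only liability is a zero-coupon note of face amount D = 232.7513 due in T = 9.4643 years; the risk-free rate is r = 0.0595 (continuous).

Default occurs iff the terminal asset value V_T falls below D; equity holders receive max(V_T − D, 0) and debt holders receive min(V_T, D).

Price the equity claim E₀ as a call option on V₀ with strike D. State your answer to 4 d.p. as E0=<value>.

E0=263.9911

d₁ = [ln(V₀/D) + (r + σ²/2)T] / (σ√T)
   = [ln(389.1880/232.7513) + (0.0595 + 0.5·0.2625²)·9.4643] / (0.2625·√9.4643)
   = [0.514092 + 0.889201] / 0.807558 = 1.737699
d₂ = d₁ − σ√T = 1.737699 − 0.807558 = 0.930142
N(d₁) = 0.958868,  N(d₂) = 0.823851,  e^(−rT) = 0.569426
E₀ = V₀·N(d₁) − D·e^(−rT)·N(d₂)
   = 389.1880·0.958868 − 232.7513·0.569426·0.823851 = 263.991079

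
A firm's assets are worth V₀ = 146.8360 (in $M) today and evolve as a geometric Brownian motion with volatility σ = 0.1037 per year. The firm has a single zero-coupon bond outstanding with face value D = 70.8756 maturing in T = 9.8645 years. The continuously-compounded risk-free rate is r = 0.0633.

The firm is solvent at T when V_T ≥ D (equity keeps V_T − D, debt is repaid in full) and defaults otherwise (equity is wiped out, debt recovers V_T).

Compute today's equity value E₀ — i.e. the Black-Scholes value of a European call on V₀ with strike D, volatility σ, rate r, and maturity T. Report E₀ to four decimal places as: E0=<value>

E0=108.8772

d₁ = [ln(V₀/D) + (r + σ²/2)T] / (σ√T)
   = [ln(146.8360/70.8756) + (0.0633 + 0.5·0.1037²)·9.8645] / (0.1037·√9.8645)
   = [0.728390 + 0.677463] / 0.325699 = 4.316419
d₂ = d₁ − σ√T = 4.316419 − 0.325699 = 3.990720
N(d₁) = 0.999992,  N(d₂) = 0.999967,  e^(−rT) = 0.535570
E₀ = V₀·N(d₁) − D·e^(−rT)·N(d₂)
   = 146.8360·0.999992 − 70.8756·0.535570·0.999967 = 108.877209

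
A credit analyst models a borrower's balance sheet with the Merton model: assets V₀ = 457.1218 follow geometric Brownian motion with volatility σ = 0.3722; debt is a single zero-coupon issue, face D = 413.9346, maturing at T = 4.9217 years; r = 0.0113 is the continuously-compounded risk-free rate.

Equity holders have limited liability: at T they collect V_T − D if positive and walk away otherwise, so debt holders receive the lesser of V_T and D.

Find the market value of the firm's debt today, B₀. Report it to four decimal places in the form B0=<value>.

d₁ = [ln(V₀/D) + (r + σ²/2)T] / (σ√T)
   = [ln(457.1218/413.9346) + (0.0113 + 0.5·0.3722²)·4.9217] / (0.3722·√4.9217)
   = [0.099242 + 0.396524] / 0.825722 = 0.600402
d₂ = d₁ − σ√T = 0.600402 − 0.825722 = -0.225320
N(d₁) = 0.725881,  N(d₂) = 0.410865,  e^(−rT) = 0.945903
E₀ = V₀·N(d₁) − D·e^(−rT)·N(d₂)
   = 457.1218·0.725881 − 413.9346·0.945903·0.410865 = 170.945003
B₀ = V₀ − E₀ = 457.1218 − 170.945003 = 286.176797

B0=286.1768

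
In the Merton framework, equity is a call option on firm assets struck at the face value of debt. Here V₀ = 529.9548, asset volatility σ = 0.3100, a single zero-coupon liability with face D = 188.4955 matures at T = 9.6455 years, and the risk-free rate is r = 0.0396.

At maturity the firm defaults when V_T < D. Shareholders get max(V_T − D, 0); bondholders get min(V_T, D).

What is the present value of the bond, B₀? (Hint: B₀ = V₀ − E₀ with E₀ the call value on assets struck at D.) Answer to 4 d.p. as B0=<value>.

d₁ = [ln(V₀/D) + (r + σ²/2)T] / (σ√T)
   = [ln(529.9548/188.4955) + (0.0396 + 0.5·0.3100²)·9.6455] / (0.3100·√9.6455)
   = [1.033718 + 0.845428] / 0.962773 = 1.951805
d₂ = d₁ − σ√T = 1.951805 − 0.962773 = 0.989031
N(d₁) = 0.974519,  N(d₂) = 0.838676,  e^(−rT) = 0.682521
E₀ = V₀·N(d₁) − D·e^(−rT)·N(d₂)
   = 529.9548·0.974519 − 188.4955·0.682521·0.838676 = 408.553690
B₀ = V₀ − E₀ = 529.9548 − 408.553690 = 121.401110

B0=121.4011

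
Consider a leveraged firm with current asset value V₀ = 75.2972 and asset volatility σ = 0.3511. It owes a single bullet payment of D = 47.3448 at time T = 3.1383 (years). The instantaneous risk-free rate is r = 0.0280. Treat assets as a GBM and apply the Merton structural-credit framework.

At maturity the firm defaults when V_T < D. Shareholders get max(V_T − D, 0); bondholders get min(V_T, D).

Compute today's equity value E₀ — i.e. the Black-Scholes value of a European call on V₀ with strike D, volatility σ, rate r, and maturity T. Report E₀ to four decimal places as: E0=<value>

E0=35.4826

d₁ = [ln(V₀/D) + (r + σ²/2)T] / (σ√T)
   = [ln(75.2972/47.3448) + (0.0280 + 0.5·0.3511²)·3.1383] / (0.3511·√3.1383)
   = [0.463986 + 0.281303] / 0.621982 = 1.198248
d₂ = d₁ − σ√T = 1.198248 − 0.621982 = 0.576266
N(d₁) = 0.884590,  N(d₂) = 0.717782,  e^(−rT) = 0.915878
E₀ = V₀·N(d₁) − D·e^(−rT)·N(d₂)
   = 75.2972·0.884590 − 47.3448·0.915878·0.717782 = 35.482626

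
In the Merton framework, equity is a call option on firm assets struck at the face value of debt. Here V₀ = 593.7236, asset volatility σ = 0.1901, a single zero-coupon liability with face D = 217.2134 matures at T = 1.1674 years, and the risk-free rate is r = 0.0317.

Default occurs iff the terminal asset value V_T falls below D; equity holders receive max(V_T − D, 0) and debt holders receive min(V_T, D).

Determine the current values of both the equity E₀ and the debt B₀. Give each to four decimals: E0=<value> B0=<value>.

E0=384.4016 B0=209.3220

d₁ = [ln(V₀/D) + (r + σ²/2)T] / (σ√T)
   = [ln(593.7236/217.2134) + (0.0317 + 0.5·0.1901²)·1.1674] / (0.1901·√1.1674)
   = [1.005534 + 0.058100] / 0.205396 = 5.178455
d₂ = d₁ − σ√T = 5.178455 − 0.205396 = 4.973059
N(d₁) = 1.000000,  N(d₂) = 1.000000,  e^(−rT) = 0.963670
E₀ = V₀·N(d₁) − D·e^(−rT)·N(d₂)
   = 593.7236·1.000000 − 217.2134·0.963670·1.000000 = 384.401610
B₀ = V₀ − E₀ = 593.7236 − 384.401610 = 209.321990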